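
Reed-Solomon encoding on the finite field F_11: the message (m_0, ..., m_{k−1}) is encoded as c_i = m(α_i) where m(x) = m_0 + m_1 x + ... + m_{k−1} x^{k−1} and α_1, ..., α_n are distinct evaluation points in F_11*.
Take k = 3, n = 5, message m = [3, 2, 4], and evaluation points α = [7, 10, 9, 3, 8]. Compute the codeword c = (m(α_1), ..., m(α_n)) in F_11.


c = [4, 5, 4, 1, 0]

Message polynomial: m(x) = 3 + 2·x + 4·x^2 (mod 11).
For each evaluation point α_i, compute m(α_i) mod 11:
  α_1 = 7: Horner steps 4 → 8 → 4, so m(7) = 4.
  α_2 = 10: Horner steps 4 → 9 → 5, so m(10) = 5.
  α_3 = 9: Horner steps 4 → 5 → 4, so m(9) = 4.
  α_4 = 3: Horner steps 4 → 3 → 1, so m(3) = 1.
  α_5 = 8: Horner steps 4 → 1 → 0, so m(8) = 0.
Codeword c = [4, 5, 4, 1, 0] ∈ F_11^5.


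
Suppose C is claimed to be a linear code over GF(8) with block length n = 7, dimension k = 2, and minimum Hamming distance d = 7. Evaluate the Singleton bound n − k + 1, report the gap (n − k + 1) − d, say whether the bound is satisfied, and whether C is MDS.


Singleton RHS = n − k + 1 = 6, slack = -1, bound violated (no such code; not MDS).

Singleton bound: d ≤ n − k + 1.
Here n = 7, k = 2, so n − k + 1 = 6.
Given d = 7, check d ≤ 6: NO.
Slack = (n − k + 1) − d = -1.
The slack is negative: d = 7 exceeds n − k + 1 = 6 by 1, so the Singleton bound is violated and no linear [7, 2, 7]_8 code can exist. In particular it is not MDS (MDS requires d = n − k + 1 exactly).
Description: the claimed parameters are [7, 2, 7]_8; such a code would be impossible (violates the Singleton bound).


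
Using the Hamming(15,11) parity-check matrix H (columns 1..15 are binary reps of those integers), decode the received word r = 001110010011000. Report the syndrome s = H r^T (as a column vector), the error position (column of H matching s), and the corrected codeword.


s = (1, 1, 0, 1)^T, error position = 13, corrected codeword c = 001110010011100

Compute s = H r^T mod 2 one row at a time:
  s_1 = 1 + 0 + 0 + 1 + 1 + 0 + 0 + 0 = 3 ≡ 1 (mod 2).
  s_2 = 1 + 1 + 0 + 0 + 1 + 0 + 0 + 0 = 3 ≡ 1 (mod 2).
  s_3 = 0 + 1 + 0 + 0 + 0 + 1 + 0 + 0 = 2 ≡ 0 (mod 2).
  s_4 = 0 + 1 + 1 + 0 + 0 + 1 + 0 + 0 = 3 ≡ 1 (mod 2).
s = (1, 1, 0, 1)^T — this equals column 13 of H (binary 1101), so error is at position 13.
Correct: flip bit 13 of r = 001110010011000 to get c = 001110010011100.


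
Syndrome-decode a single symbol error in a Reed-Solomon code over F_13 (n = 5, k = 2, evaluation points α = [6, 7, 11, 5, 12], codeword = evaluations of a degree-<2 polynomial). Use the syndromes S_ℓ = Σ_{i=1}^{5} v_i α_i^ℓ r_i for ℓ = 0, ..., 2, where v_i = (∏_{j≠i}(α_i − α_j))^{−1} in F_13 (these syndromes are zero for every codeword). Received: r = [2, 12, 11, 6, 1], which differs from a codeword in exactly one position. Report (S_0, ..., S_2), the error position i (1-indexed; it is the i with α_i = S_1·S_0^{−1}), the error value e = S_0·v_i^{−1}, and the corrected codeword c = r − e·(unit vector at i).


S = (5, 4, 11), error at position 1, error magnitude e = 6, c = [9, 12, 11, 6, 1].

Step 1: column multipliers v_i = (∏_{j≠i}(α_i − α_j))^{−1} mod 13.
  i = 1 (α = 6): (6−7)(6−11)(6−5)(6−12) = (−1)·(−5)·1·(−6) = −30 ≡ 9, so v_1 = 9^{−1} = 3 (mod 13).
  i = 2 (α = 7): (7−6)(7−11)(7−5)(7−12) = 1·(−4)·2·(−5) = 40 ≡ 1, so v_2 = 1^{−1} = 1 (mod 13).
  i = 3 (α = 11): (11−6)(11−7)(11−5)(11−12) = 5·4·6·(−1) = −120 ≡ 10, so v_3 = 10^{−1} = 4 (mod 13).
  i = 4 (α = 5): (5−6)(5−7)(5−11)(5−12) = (−1)·(−2)·(−6)·(−7) = 84 ≡ 6, so v_4 = 6^{−1} = 11 (mod 13).
  i = 5 (α = 12): (12−6)(12−7)(12−11)(12−5) = 6·5·1·7 = 210 ≡ 2, so v_5 = 2^{−1} = 7 (mod 13).
  v = [3, 1, 4, 11, 7].
Step 2: syndromes of r = [2, 12, 11, 6, 1] (all sums mod 13).
  S_0 = Σ v_i r_i = 3·2 + 1·12 + 4·11 + 11·6 + 7·1 = 135 ≡ 5.
  S_1 = Σ v_i α_i r_i = 3·6·2 + 1·7·12 + 4·11·11 + 11·5·6 + 7·12·1 = 1018 ≡ 4.
  α_i^2 mod 13 = [10, 10, 4, 12, 1].
  S_2 = Σ v_i α_i^2 r_i = 3·10·2 + 1·10·12 + 4·4·11 + 11·12·6 + 7·1·1 = 1155 ≡ 11.
  S = (5, 4, 11) ≠ 0, so r is not a codeword (an error is present).
Step 3: locate the error. For a single error e at position i, S_ℓ = v_i·e·α_i^ℓ, so α_err = S_1/S_0.
  S_0^{−1} = 5^{−1} = 8 (mod 13), so α_err = 4·8 = 32 ≡ 6 = α_1. Error position i = 1.
  Consistency check: S_2/S_1 = 11·10 = 110 ≡ 6 = α_err ✓ (single-error assumption holds).
Step 4: error magnitude e = S_0/v_1 = S_0·∏_{j≠1}(α_1 − α_j) = 5·9 = 45 ≡ 6 (mod 13).
Step 5: correct position 1: c_1 = r_1 − e = 2 − 6 ≡ 9 (mod 13). Hence c = [9, 12, 11, 6, 1].
  Check: interpolating c through the α_i gives m(x) = 4 + 3·x (degree < 2) with m(α_i) = c_i for every i, so c is indeed a codeword.


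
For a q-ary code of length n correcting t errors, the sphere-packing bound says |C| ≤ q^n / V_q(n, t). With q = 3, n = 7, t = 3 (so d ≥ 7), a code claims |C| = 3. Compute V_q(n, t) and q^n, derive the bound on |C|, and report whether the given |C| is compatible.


V_q(n, t) = 379, q^n = 2187, Hamming bound = 5, |C| = 3 ≤ bound (satisfied).

Step 1: Compute V_q(n, t) = Σ_{j=0}^3 C(n, j) (q−1)^j.
  j = 0: C(7,0)·(2)^0 = 1·1 = 1.
  j = 1: C(7,1)·(2)^1 = 7·2 = 14.
  j = 2: C(7,2)·(2)^2 = 21·4 = 84.
  j = 3: C(7,3)·(2)^3 = 35·8 = 280.
  V_q(n, t) = 1 + 14 + 84 + 280 = 379.
Step 2: q^n = 3^7 = 2187.
Step 3: Hamming bound ⌊q^n / V_q(n,t)⌋ = ⌊2187/379⌋ = 5.
Step 4: Compare |C| = 3 to 5: satisfied.
The claimed |C| lies below the Hamming bound.


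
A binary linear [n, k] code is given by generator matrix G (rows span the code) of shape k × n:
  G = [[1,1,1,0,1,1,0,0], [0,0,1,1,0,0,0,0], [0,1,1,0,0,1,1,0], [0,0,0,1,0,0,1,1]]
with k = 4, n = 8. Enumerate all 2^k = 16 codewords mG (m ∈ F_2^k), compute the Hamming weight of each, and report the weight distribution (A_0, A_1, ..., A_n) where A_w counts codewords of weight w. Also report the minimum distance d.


Weight distribution: A_0 = 1, A_2 = 1, A_3 = 4, A_4 = 4, A_5 = 4, A_6 = 1, A_8 = 1. Minimum distance d = 2.

Enumerate all 2^4 = 16 messages m ∈ F_2^4.
For each, compute codeword c = mG in F_2^8, then tally its weight.
  m = 0000 → c = 00000000, weight = 0.
  m = 1000 → c = 11101100, weight = 5.
  m = 0100 → c = 00110000, weight = 2.
  m = 1100 → c = 11011100, weight = 5.
  m = 0010 → c = 01100110, weight = 4.
  m = 1010 → c = 10001010, weight = 3.
  m = 0110 → c = 01010110, weight = 4.
  m = 1110 → c = 10111010, weight = 5.
  m = 0001 → c = 00010011, weight = 3.
  m = 1001 → c = 11111111, weight = 8.
  m = 0101 → c = 00100011, weight = 3.
  m = 1101 → c = 11001111, weight = 6.
  m = 0011 → c = 01110101, weight = 5.
  m = 1011 → c = 10011001, weight = 4.
  m = 0111 → c = 01000101, weight = 3.
  m = 1111 → c = 10101001, weight = 4.
Tally weights:
  weight 0: 1 codewords.
  weight 2: 1 codewords.
  weight 3: 4 codewords.
  weight 4: 4 codewords.
  weight 5: 4 codewords.
  weight 6: 1 codewords.
  weight 8: 1 codewords.
Minimum distance d = smallest w > 0 with A_w > 0 = 2.
Sanity: Σ A_w = 16 = 2^4 = 16 ✓.


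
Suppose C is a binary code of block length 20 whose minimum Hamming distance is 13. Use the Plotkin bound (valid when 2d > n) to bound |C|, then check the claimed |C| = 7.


Plotkin bound M ≤ 4; given |C| = 7 > bound (violated).

Check applicability: 2d = 26, n = 20.
2d − n = 6 > 0, so Plotkin applies.
Compute d/(2d−n) = 13/6 ≈ 2.1667.
⌊d/(2d−n)⌋ = 2.
Plotkin bound: M ≤ 2·2 = 4.
Given |C| = 7, check: VIOLATED.
This |C| is above the Plotkin bound, so no binary code with n = 20, d = 13 and 7 codewords exists.


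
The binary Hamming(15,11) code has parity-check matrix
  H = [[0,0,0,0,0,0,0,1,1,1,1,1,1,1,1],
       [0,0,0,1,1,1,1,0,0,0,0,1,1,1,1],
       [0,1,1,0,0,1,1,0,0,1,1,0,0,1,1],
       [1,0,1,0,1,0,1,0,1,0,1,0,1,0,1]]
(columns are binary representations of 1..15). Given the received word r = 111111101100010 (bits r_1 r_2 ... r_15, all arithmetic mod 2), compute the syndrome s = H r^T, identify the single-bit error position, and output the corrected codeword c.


s = (1, 1, 0, 1)^T, error position = 13, corrected codeword c = 111111101100110

Compute s = H r^T mod 2 one row at a time:
  s_1 = 0 + 1 + 1 + 0 + 0 + 0 + 1 + 0 = 3 ≡ 1 (mod 2).
  s_2 = 1 + 1 + 1 + 1 + 0 + 0 + 1 + 0 = 5 ≡ 1 (mod 2).
  s_3 = 1 + 1 + 1 + 1 + 1 + 0 + 1 + 0 = 6 ≡ 0 (mod 2).
  s_4 = 1 + 1 + 1 + 1 + 1 + 0 + 0 + 0 = 5 ≡ 1 (mod 2).
s = (1, 1, 0, 1)^T — this equals column 13 of H (binary 1101), so error is at position 13.
Correct: flip bit 13 of r = 111111101100010 to get c = 111111101100110.


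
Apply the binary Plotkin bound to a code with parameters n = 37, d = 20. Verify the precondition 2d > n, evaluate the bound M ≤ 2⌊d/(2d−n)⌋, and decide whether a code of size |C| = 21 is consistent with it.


Plotkin bound M ≤ 12; given |C| = 21 > bound (violated).

Check applicability: 2d = 40, n = 37.
2d − n = 3 > 0, so Plotkin applies.
Compute d/(2d−n) = 20/3 ≈ 6.6667.
⌊d/(2d−n)⌋ = 6.
Plotkin bound: M ≤ 2·6 = 12.
Given |C| = 21, check: VIOLATED.
This |C| is above the Plotkin bound, so no binary code with n = 37, d = 20 and 21 codewords exists.


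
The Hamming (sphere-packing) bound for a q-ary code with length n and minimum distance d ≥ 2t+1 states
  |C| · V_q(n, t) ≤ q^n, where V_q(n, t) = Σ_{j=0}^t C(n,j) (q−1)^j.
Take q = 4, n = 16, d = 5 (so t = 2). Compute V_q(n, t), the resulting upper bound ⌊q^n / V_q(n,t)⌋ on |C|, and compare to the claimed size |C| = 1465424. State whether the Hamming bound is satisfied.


V_q(n, t) = 1129, q^n = 4294967296, Hamming bound = 3804222, |C| = 1465424 ≤ bound (satisfied).

Step 1: Compute V_q(n, t) = Σ_{j=0}^2 C(n, j) (q−1)^j.
  j = 0: C(16,0)·(3)^0 = 1·1 = 1.
  j = 1: C(16,1)·(3)^1 = 16·3 = 48.
  j = 2: C(16,2)·(3)^2 = 120·9 = 1080.
  V_q(n, t) = 1 + 48 + 1080 = 1129.
Step 2: q^n = 4^16 = 4294967296.
Step 3: Hamming bound ⌊q^n / V_q(n,t)⌋ = ⌊4294967296/1129⌋ = 3804222.
Step 4: Compare |C| = 1465424 to 3804222: satisfied.
The claimed |C| lies below the Hamming bound.


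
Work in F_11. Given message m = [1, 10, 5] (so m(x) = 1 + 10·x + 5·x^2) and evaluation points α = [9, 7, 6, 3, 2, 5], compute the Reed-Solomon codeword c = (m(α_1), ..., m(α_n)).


c = [1, 8, 10, 10, 8, 0]

Message polynomial: m(x) = 1 + 10·x + 5·x^2 (mod 11).
For each evaluation point α_i, compute m(α_i) mod 11:
  α_1 = 9: Horner steps 5 → 0 → 1, so m(9) = 1.
  α_2 = 7: Horner steps 5 → 1 → 8, so m(7) = 8.
  α_3 = 6: Horner steps 5 → 7 → 10, so m(6) = 10.
  α_4 = 3: Horner steps 5 → 3 → 10, so m(3) = 10.
  α_5 = 2: Horner steps 5 → 9 → 8, so m(2) = 8.
  α_6 = 5: Horner steps 5 → 2 → 0, so m(5) = 0.
Codeword c = [1, 8, 10, 10, 8, 0] ∈ F_11^6.


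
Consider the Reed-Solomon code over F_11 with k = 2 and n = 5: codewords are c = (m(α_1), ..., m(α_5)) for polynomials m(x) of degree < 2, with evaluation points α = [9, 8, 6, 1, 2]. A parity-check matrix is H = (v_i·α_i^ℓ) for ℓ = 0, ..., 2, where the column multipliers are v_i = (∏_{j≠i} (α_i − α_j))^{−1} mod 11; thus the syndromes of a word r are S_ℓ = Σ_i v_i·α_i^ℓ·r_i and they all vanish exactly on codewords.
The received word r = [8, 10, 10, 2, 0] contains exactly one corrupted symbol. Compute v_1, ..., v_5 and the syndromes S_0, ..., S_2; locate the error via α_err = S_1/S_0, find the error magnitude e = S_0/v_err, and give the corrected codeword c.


S = (4, 2, 1), error at position 3, error magnitude e = 7, c = [8, 10, 3, 2, 0].

Step 1: column multipliers v_i = (∏_{j≠i}(α_i − α_j))^{−1} mod 11.
  i = 1 (α = 9): (9−8)(9−6)(9−1)(9−2) = 1·3·8·7 = 168 ≡ 3, so v_1 = 3^{−1} = 4 (mod 11).
  i = 2 (α = 8): (8−9)(8−6)(8−1)(8−2) = (−1)·2·7·6 = −84 ≡ 4, so v_2 = 4^{−1} = 3 (mod 11).
  i = 3 (α = 6): (6−9)(6−8)(6−1)(6−2) = (−3)·(−2)·5·4 = 120 ≡ 10, so v_3 = 10^{−1} = 10 (mod 11).
  i = 4 (α = 1): (1−9)(1−8)(1−6)(1−2) = (−8)·(−7)·(−5)·(−1) = 280 ≡ 5, so v_4 = 5^{−1} = 9 (mod 11).
  i = 5 (α = 2): (2−9)(2−8)(2−6)(2−1) = (−7)·(−6)·(−4)·1 = −168 ≡ 8, so v_5 = 8^{−1} = 7 (mod 11).
  v = [4, 3, 10, 9, 7].
Step 2: syndromes of r = [8, 10, 10, 2, 0] (all sums mod 11).
  S_0 = Σ v_i r_i = 4·8 + 3·10 + 10·10 + 9·2 + 7·0 = 180 ≡ 4.
  S_1 = Σ v_i α_i r_i = 4·9·8 + 3·8·10 + 10·6·10 + 9·1·2 + 7·2·0 = 1146 ≡ 2.
  α_i^2 mod 11 = [4, 9, 3, 1, 4].
  S_2 = Σ v_i α_i^2 r_i = 4·4·8 + 3·9·10 + 10·3·10 + 9·1·2 + 7·4·0 = 716 ≡ 1.
  S = (4, 2, 1) ≠ 0, so r is not a codeword (an error is present).
Step 3: locate the error. For a single error e at position i, S_ℓ = v_i·e·α_i^ℓ, so α_err = S_1/S_0.
  S_0^{−1} = 4^{−1} = 3 (mod 11), so α_err = 2·3 = 6 ≡ 6 = α_3. Error position i = 3.
  Consistency check: S_2/S_1 = 1·6 = 6 ≡ 6 = α_err ✓ (single-error assumption holds).
Step 4: error magnitude e = S_0/v_3 = S_0·∏_{j≠3}(α_3 − α_j) = 4·10 = 40 ≡ 7 (mod 11).
Step 5: correct position 3: c_3 = r_3 − e = 10 − 7 ≡ 3 (mod 11). Hence c = [8, 10, 3, 2, 0].
  Check: interpolating c through the α_i gives m(x) = 4 + 9·x (degree < 2) with m(α_i) = c_i for every i, so c is indeed a codeword.


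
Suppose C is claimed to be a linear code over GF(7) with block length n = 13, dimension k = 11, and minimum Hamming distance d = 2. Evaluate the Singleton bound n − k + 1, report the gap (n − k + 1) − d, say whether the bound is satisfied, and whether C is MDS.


Singleton RHS = n − k + 1 = 3, slack = 1, bound satisfied, not MDS.

Singleton bound: d ≤ n − k + 1.
Here n = 13, k = 11, so n − k + 1 = 3.
Given d = 2, check d ≤ 3: YES.
Slack = (n − k + 1) − d = 1.
The code is NOT MDS (slack = 1 > 0).
Description: the claimed parameters are [13, 11, 2]_7; such a code would be non-MDS.


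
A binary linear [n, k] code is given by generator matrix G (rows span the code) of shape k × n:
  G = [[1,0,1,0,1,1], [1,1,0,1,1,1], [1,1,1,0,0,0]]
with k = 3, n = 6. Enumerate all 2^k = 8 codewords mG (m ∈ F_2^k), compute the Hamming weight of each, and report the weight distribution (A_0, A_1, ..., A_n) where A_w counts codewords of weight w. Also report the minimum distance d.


Weight distribution: A_0 = 1, A_2 = 1, A_3 = 3, A_4 = 2, A_5 = 1. Minimum distance d = 2.

Enumerate all 2^3 = 8 messages m ∈ F_2^3.
For each, compute codeword c = mG in F_2^6, then tally its weight.
  m = 000 → c = 000000, weight = 0.
  m = 100 → c = 101011, weight = 4.
  m = 010 → c = 110111, weight = 5.
  m = 110 → c = 011100, weight = 3.
  m = 001 → c = 111000, weight = 3.
  m = 101 → c = 010011, weight = 3.
  m = 011 → c = 001111, weight = 4.
  m = 111 → c = 100100, weight = 2.
Tally weights:
  weight 0: 1 codewords.
  weight 2: 1 codewords.
  weight 3: 3 codewords.
  weight 4: 2 codewords.
  weight 5: 1 codewords.
Minimum distance d = smallest w > 0 with A_w > 0 = 2.
Sanity: Σ A_w = 8 = 2^3 = 8 ✓.


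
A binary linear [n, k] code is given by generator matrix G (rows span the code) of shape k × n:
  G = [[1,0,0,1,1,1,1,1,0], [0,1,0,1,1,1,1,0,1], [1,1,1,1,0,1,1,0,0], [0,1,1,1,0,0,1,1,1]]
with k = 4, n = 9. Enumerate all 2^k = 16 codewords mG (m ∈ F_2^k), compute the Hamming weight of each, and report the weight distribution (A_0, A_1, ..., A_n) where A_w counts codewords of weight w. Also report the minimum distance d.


Weight distribution: A_0 = 1, A_2 = 1, A_4 = 7, A_6 = 7. Minimum distance d = 2.

Enumerate all 2^4 = 16 messages m ∈ F_2^4.
For each, compute codeword c = mG in F_2^9, then tally its weight.
  m = 0000 → c = 000000000, weight = 0.
  m = 1000 → c = 100111110, weight = 6.
  m = 0100 → c = 010111101, weight = 6.
  m = 1100 → c = 110000011, weight = 4.
  m = 0010 → c = 111101100, weight = 6.
  m = 1010 → c = 011010010, weight = 4.
  m = 0110 → c = 101010001, weight = 4.
  m = 1110 → c = 001101111, weight = 6.
  m = 0001 → c = 011100111, weight = 6.
  m = 1001 → c = 111011001, weight = 6.
  m = 0101 → c = 001011010, weight = 4.
  m = 1101 → c = 101100100, weight = 4.
  m = 0011 → c = 100001011, weight = 4.
  m = 1011 → c = 000110101, weight = 4.
  m = 0111 → c = 110110110, weight = 6.
  m = 1111 → c = 010001000, weight = 2.
Tally weights:
  weight 0: 1 codewords.
  weight 2: 1 codewords.
  weight 4: 7 codewords.
  weight 6: 7 codewords.
Minimum distance d = smallest w > 0 with A_w > 0 = 2.
Sanity: Σ A_w = 16 = 2^4 = 16 ✓.


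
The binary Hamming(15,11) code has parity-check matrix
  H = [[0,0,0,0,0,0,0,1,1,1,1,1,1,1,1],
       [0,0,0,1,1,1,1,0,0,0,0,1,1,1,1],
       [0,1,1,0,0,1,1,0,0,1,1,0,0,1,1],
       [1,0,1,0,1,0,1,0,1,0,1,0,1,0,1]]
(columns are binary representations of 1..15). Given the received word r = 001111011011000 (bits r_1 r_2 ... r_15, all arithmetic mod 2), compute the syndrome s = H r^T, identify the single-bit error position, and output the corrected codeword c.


s = (0, 0, 1, 0)^T, error position = 2, corrected codeword c = 011111011011000

Compute s = H r^T mod 2 one row at a time:
  s_1 = 1 + 1 + 0 + 1 + 1 + 0 + 0 + 0 = 4 ≡ 0 (mod 2).
  s_2 = 1 + 1 + 1 + 0 + 1 + 0 + 0 + 0 = 4 ≡ 0 (mod 2).
  s_3 = 0 + 1 + 1 + 0 + 0 + 1 + 0 + 0 = 3 ≡ 1 (mod 2).
  s_4 = 0 + 1 + 1 + 0 + 1 + 1 + 0 + 0 = 4 ≡ 0 (mod 2).
s = (0, 0, 1, 0)^T — this equals column 2 of H (binary 0010), so error is at position 2.
Correct: flip bit 2 of r = 001111011011000 to get c = 011111011011000.


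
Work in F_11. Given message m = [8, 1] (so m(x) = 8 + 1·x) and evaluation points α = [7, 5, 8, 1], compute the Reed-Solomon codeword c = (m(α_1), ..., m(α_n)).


c = [4, 2, 5, 9]

Message polynomial: m(x) = 8 + 1·x (mod 11).
For each evaluation point α_i, compute m(α_i) mod 11:
  α_1 = 7: Horner steps 1 → 4, so m(7) = 4.
  α_2 = 5: Horner steps 1 → 2, so m(5) = 2.
  α_3 = 8: Horner steps 1 → 5, so m(8) = 5.
  α_4 = 1: Horner steps 1 → 9, so m(1) = 9.
Codeword c = [4, 2, 5, 9] ∈ F_11^4.


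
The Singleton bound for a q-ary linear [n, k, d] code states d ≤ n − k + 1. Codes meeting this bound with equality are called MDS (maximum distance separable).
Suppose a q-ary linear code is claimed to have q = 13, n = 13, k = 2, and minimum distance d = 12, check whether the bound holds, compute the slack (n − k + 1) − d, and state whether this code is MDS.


Singleton RHS = n − k + 1 = 12, slack = 0, bound satisfied, MDS.

Singleton bound: d ≤ n − k + 1.
Here n = 13, k = 2, so n − k + 1 = 12.
Given d = 12, check d ≤ 12: YES.
Slack = (n − k + 1) − d = 0.
The code is MDS (slack = 0).
Description: the claimed parameters are [13, 2, 12]_13; such a code would be MDS (meets Singleton bound).


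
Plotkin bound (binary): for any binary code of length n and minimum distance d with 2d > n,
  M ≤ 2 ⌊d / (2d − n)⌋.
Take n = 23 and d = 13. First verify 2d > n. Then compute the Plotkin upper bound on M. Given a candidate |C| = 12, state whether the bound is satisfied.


Plotkin bound M ≤ 8; given |C| = 12 > bound (violated).

Check applicability: 2d = 26, n = 23.
2d − n = 3 > 0, so Plotkin applies.
Compute d/(2d−n) = 13/3 ≈ 4.3333.
⌊d/(2d−n)⌋ = 4.
Plotkin bound: M ≤ 2·4 = 8.
Given |C| = 12, check: VIOLATED.
This |C| is above the Plotkin bound, so no binary code with n = 23, d = 13 and 12 codewords exists.


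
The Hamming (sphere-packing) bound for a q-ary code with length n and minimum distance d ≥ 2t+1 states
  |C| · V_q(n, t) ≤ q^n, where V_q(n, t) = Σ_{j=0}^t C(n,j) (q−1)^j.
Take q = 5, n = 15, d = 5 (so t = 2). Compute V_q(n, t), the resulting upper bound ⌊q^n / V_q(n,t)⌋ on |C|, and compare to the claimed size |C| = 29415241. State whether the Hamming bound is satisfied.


V_q(n, t) = 1741, q^n = 30517578125, Hamming bound = 17528764, |C| = 29415241 > bound (violated).

Step 1: Compute V_q(n, t) = Σ_{j=0}^2 C(n, j) (q−1)^j.
  j = 0: C(15,0)·(4)^0 = 1·1 = 1.
  j = 1: C(15,1)·(4)^1 = 15·4 = 60.
  j = 2: C(15,2)·(4)^2 = 105·16 = 1680.
  V_q(n, t) = 1 + 60 + 1680 = 1741.
Step 2: q^n = 5^15 = 30517578125.
Step 3: Hamming bound ⌊q^n / V_q(n,t)⌋ = ⌊30517578125/1741⌋ = 17528764.
Step 4: Compare |C| = 29415241 to 17528764: violated.
The claimed |C| lies above the Hamming bound, so no 5-ary code of length 15 with d ≥ 5 can have 29415241 codewords.


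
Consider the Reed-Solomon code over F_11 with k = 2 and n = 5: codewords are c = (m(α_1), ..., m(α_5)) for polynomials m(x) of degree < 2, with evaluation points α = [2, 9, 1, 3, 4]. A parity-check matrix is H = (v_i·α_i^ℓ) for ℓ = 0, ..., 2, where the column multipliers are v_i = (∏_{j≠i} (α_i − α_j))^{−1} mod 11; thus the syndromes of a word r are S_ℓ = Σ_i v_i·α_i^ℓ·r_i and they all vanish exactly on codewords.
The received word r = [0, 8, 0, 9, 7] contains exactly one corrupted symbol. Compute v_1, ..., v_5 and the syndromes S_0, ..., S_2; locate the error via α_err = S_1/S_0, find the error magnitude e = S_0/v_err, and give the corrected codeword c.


S = (5, 5, 5), error at position 3, error magnitude e = 9, c = [0, 8, 2, 9, 7].

Step 1: column multipliers v_i = (∏_{j≠i}(α_i − α_j))^{−1} mod 11.
  i = 1 (α = 2): (2−9)(2−1)(2−3)(2−4) = (−7)·1·(−1)·(−2) = −14 ≡ 8, so v_1 = 8^{−1} = 7 (mod 11).
  i = 2 (α = 9): (9−2)(9−1)(9−3)(9−4) = 7·8·6·5 = 1680 ≡ 8, so v_2 = 8^{−1} = 7 (mod 11).
  i = 3 (α = 1): (1−2)(1−9)(1−3)(1−4) = (−1)·(−8)·(−2)·(−3) = 48 ≡ 4, so v_3 = 4^{−1} = 3 (mod 11).
  i = 4 (α = 3): (3−2)(3−9)(3−1)(3−4) = 1·(−6)·2·(−1) = 12 ≡ 1, so v_4 = 1^{−1} = 1 (mod 11).
  i = 5 (α = 4): (4−2)(4−9)(4−1)(4−3) = 2·(−5)·3·1 = −30 ≡ 3, so v_5 = 3^{−1} = 4 (mod 11).
  v = [7, 7, 3, 1, 4].
Step 2: syndromes of r = [0, 8, 0, 9, 7] (all sums mod 11).
  S_0 = Σ v_i r_i = 7·0 + 7·8 + 3·0 + 1·9 + 4·7 = 93 ≡ 5.
  S_1 = Σ v_i α_i r_i = 7·2·0 + 7·9·8 + 3·1·0 + 1·3·9 + 4·4·7 = 643 ≡ 5.
  α_i^2 mod 11 = [4, 4, 1, 9, 5].
  S_2 = Σ v_i α_i^2 r_i = 7·4·0 + 7·4·8 + 3·1·0 + 1·9·9 + 4·5·7 = 445 ≡ 5.
  S = (5, 5, 5) ≠ 0, so r is not a codeword (an error is present).
Step 3: locate the error. For a single error e at position i, S_ℓ = v_i·e·α_i^ℓ, so α_err = S_1/S_0.
  S_0^{−1} = 5^{−1} = 9 (mod 11), so α_err = 5·9 = 45 ≡ 1 = α_3. Error position i = 3.
  Consistency check: S_2/S_1 = 5·9 = 45 ≡ 1 = α_err ✓ (single-error assumption holds).
Step 4: error magnitude e = S_0/v_3 = S_0·∏_{j≠3}(α_3 − α_j) = 5·4 = 20 ≡ 9 (mod 11).
Step 5: correct position 3: c_3 = r_3 − e = 0 − 9 ≡ 2 (mod 11). Hence c = [0, 8, 2, 9, 7].
  Check: interpolating c through the α_i gives m(x) = 4 + 9·x (degree < 2) with m(α_i) = c_i for every i, so c is indeed a codeword.


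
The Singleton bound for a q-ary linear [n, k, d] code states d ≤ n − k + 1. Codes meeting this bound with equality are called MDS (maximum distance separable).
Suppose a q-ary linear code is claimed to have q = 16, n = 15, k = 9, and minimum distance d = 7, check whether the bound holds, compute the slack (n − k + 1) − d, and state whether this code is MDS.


Singleton RHS = n − k + 1 = 7, slack = 0, bound satisfied, MDS.

Singleton bound: d ≤ n − k + 1.
Here n = 15, k = 9, so n − k + 1 = 7.
Given d = 7, check d ≤ 7: YES.
Slack = (n − k + 1) − d = 0.
The code is MDS (slack = 0).
Description: the claimed parameters are [15, 9, 7]_16; such a code would be MDS (meets Singleton bound).


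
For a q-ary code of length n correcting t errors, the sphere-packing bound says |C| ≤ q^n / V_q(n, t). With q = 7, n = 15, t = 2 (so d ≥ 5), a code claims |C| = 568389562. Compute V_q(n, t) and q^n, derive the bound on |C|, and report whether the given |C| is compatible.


V_q(n, t) = 3871, q^n = 4747561509943, Hamming bound = 1226443169, |C| = 568389562 ≤ bound (satisfied).

Step 1: Compute V_q(n, t) = Σ_{j=0}^2 C(n, j) (q−1)^j.
  j = 0: C(15,0)·(6)^0 = 1·1 = 1.
  j = 1: C(15,1)·(6)^1 = 15·6 = 90.
  j = 2: C(15,2)·(6)^2 = 105·36 = 3780.
  V_q(n, t) = 1 + 90 + 3780 = 3871.
Step 2: q^n = 7^15 = 4747561509943.
Step 3: Hamming bound ⌊q^n / V_q(n,t)⌋ = ⌊4747561509943/3871⌋ = 1226443169.
Step 4: Compare |C| = 568389562 to 1226443169: satisfied.
The claimed |C| lies below the Hamming bound.


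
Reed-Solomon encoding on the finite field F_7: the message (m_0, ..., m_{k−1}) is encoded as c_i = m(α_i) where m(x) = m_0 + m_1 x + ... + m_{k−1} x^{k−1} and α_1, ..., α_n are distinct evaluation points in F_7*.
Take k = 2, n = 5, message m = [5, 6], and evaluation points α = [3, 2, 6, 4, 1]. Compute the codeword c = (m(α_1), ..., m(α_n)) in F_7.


c = [2, 3, 6, 1, 4]

Message polynomial: m(x) = 5 + 6·x (mod 7).
For each evaluation point α_i, compute m(α_i) mod 7:
  α_1 = 3: Horner steps 6 → 2, so m(3) = 2.
  α_2 = 2: Horner steps 6 → 3, so m(2) = 3.
  α_3 = 6: Horner steps 6 → 6, so m(6) = 6.
  α_4 = 4: Horner steps 6 → 1, so m(4) = 1.
  α_5 = 1: Horner steps 6 → 4, so m(1) = 4.
Codeword c = [2, 3, 6, 1, 4] ∈ F_7^5.


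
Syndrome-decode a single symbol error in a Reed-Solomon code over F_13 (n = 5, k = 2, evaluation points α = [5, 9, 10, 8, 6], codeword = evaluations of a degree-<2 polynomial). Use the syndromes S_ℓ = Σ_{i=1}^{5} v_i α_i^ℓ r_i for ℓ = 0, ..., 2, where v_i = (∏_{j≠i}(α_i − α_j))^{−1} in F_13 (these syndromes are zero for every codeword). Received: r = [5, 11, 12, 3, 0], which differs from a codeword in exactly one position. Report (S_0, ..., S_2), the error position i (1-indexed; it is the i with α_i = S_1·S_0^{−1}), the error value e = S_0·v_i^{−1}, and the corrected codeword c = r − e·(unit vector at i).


S = (6, 8, 2), error at position 3, error magnitude e = 6, c = [5, 11, 6, 3, 0].

Step 1: column multipliers v_i = (∏_{j≠i}(α_i − α_j))^{−1} mod 13.
  i = 1 (α = 5): (5−9)(5−10)(5−8)(5−6) = (−4)·(−5)·(−3)·(−1) = 60 ≡ 8, so v_1 = 8^{−1} = 5 (mod 13).
  i = 2 (α = 9): (9−5)(9−10)(9−8)(9−6) = 4·(−1)·1·3 = −12 ≡ 1, so v_2 = 1^{−1} = 1 (mod 13).
  i = 3 (α = 10): (10−5)(10−9)(10−8)(10−6) = 5·1·2·4 = 40 ≡ 1, so v_3 = 1^{−1} = 1 (mod 13).
  i = 4 (α = 8): (8−5)(8−9)(8−10)(8−6) = 3·(−1)·(−2)·2 = 12 ≡ 12, so v_4 = 12^{−1} = 12 (mod 13).
  i = 5 (α = 6): (6−5)(6−9)(6−10)(6−8) = 1·(−3)·(−4)·(−2) = −24 ≡ 2, so v_5 = 2^{−1} = 7 (mod 13).
  v = [5, 1, 1, 12, 7].
Step 2: syndromes of r = [5, 11, 12, 3, 0] (all sums mod 13).
  S_0 = Σ v_i r_i = 5·5 + 1·11 + 1·12 + 12·3 + 7·0 = 84 ≡ 6.
  S_1 = Σ v_i α_i r_i = 5·5·5 + 1·9·11 + 1·10·12 + 12·8·3 + 7·6·0 = 632 ≡ 8.
  α_i^2 mod 13 = [12, 3, 9, 12, 10].
  S_2 = Σ v_i α_i^2 r_i = 5·12·5 + 1·3·11 + 1·9·12 + 12·12·3 + 7·10·0 = 873 ≡ 2.
  S = (6, 8, 2) ≠ 0, so r is not a codeword (an error is present).
Step 3: locate the error. For a single error e at position i, S_ℓ = v_i·e·α_i^ℓ, so α_err = S_1/S_0.
  S_0^{−1} = 6^{−1} = 11 (mod 13), so α_err = 8·11 = 88 ≡ 10 = α_3. Error position i = 3.
  Consistency check: S_2/S_1 = 2·5 = 10 ≡ 10 = α_err ✓ (single-error assumption holds).
Step 4: error magnitude e = S_0/v_3 = S_0·∏_{j≠3}(α_3 − α_j) = 6·1 = 6 ≡ 6 (mod 13).
Step 5: correct position 3: c_3 = r_3 − e = 12 − 6 ≡ 6 (mod 13). Hence c = [5, 11, 6, 3, 0].
  Check: interpolating c through the α_i gives m(x) = 4 + 8·x (degree < 2) with m(α_i) = c_i for every i, so c is indeed a codeword.


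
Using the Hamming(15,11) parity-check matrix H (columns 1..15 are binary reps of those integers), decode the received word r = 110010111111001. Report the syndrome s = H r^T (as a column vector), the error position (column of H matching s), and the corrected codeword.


s = (0, 0, 1, 0)^T, error position = 2, corrected codeword c = 100010111111001

Compute s = H r^T mod 2 one row at a time:
  s_1 = 1 + 1 + 1 + 1 + 1 + 0 + 0 + 1 = 6 ≡ 0 (mod 2).
  s_2 = 0 + 1 + 0 + 1 + 1 + 0 + 0 + 1 = 4 ≡ 0 (mod 2).
  s_3 = 1 + 0 + 0 + 1 + 1 + 1 + 0 + 1 = 5 ≡ 1 (mod 2).
  s_4 = 1 + 0 + 1 + 1 + 1 + 1 + 0 + 1 = 6 ≡ 0 (mod 2).
s = (0, 0, 1, 0)^T — this equals column 2 of H (binary 0010), so error is at position 2.
Correct: flip bit 2 of r = 110010111111001 to get c = 100010111111001.


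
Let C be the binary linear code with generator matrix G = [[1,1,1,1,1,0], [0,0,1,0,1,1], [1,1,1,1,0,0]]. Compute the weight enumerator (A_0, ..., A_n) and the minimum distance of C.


Weight distribution: A_0 = 1, A_1 = 1, A_2 = 1, A_3 = 1, A_4 = 2, A_5 = 2. Minimum distance d = 1.

Enumerate all 2^3 = 8 messages m ∈ F_2^3.
For each, compute codeword c = mG in F_2^6, then tally its weight.
  m = 000 → c = 000000, weight = 0.
  m = 100 → c = 111110, weight = 5.
  m = 010 → c = 001011, weight = 3.
  m = 110 → c = 110101, weight = 4.
  m = 001 → c = 111100, weight = 4.
  m = 101 → c = 000010, weight = 1.
  m = 011 → c = 110111, weight = 5.
  m = 111 → c = 001001, weight = 2.
Tally weights:
  weight 0: 1 codewords.
  weight 1: 1 codewords.
  weight 2: 1 codewords.
  weight 3: 1 codewords.
  weight 4: 2 codewords.
  weight 5: 2 codewords.
Minimum distance d = smallest w > 0 with A_w > 0 = 1.
Sanity: Σ A_w = 8 = 2^3 = 8 ✓.


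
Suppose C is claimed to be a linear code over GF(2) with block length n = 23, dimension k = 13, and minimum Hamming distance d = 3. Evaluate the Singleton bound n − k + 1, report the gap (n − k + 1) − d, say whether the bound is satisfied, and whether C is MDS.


Singleton RHS = n − k + 1 = 11, slack = 8, bound satisfied, not MDS.

Singleton bound: d ≤ n − k + 1.
Here n = 23, k = 13, so n − k + 1 = 11.
Given d = 3, check d ≤ 11: YES.
Slack = (n − k + 1) − d = 8.
The code is NOT MDS (slack = 8 > 0).
Description: the claimed parameters are [23, 13, 3]_2; such a code would be non-MDS.


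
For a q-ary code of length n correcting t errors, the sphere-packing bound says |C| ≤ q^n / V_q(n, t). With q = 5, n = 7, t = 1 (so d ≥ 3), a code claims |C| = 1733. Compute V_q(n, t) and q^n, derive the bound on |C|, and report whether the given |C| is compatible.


V_q(n, t) = 29, q^n = 78125, Hamming bound = 2693, |C| = 1733 ≤ bound (satisfied).

Step 1: Compute V_q(n, t) = Σ_{j=0}^1 C(n, j) (q−1)^j.
  j = 0: C(7,0)·(4)^0 = 1·1 = 1.
  j = 1: C(7,1)·(4)^1 = 7·4 = 28.
  V_q(n, t) = 1 + 28 = 29.
Step 2: q^n = 5^7 = 78125.
Step 3: Hamming bound ⌊q^n / V_q(n,t)⌋ = ⌊78125/29⌋ = 2693.
Step 4: Compare |C| = 1733 to 2693: satisfied.
The claimed |C| lies below the Hamming bound.


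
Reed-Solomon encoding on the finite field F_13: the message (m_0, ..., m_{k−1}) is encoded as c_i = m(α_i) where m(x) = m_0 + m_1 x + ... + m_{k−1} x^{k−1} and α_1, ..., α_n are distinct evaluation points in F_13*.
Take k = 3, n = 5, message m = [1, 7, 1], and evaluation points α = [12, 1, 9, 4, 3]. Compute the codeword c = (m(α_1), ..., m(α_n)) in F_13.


c = [8, 9, 2, 6, 5]

Message polynomial: m(x) = 1 + 7·x + 1·x^2 (mod 13).
For each evaluation point α_i, compute m(α_i) mod 13:
  α_1 = 12: Horner steps 1 → 6 → 8, so m(12) = 8.
  α_2 = 1: Horner steps 1 → 8 → 9, so m(1) = 9.
  α_3 = 9: Horner steps 1 → 3 → 2, so m(9) = 2.
  α_4 = 4: Horner steps 1 → 11 → 6, so m(4) = 6.
  α_5 = 3: Horner steps 1 → 10 → 5, so m(3) = 5.
Codeword c = [8, 9, 2, 6, 5] ∈ F_13^5.


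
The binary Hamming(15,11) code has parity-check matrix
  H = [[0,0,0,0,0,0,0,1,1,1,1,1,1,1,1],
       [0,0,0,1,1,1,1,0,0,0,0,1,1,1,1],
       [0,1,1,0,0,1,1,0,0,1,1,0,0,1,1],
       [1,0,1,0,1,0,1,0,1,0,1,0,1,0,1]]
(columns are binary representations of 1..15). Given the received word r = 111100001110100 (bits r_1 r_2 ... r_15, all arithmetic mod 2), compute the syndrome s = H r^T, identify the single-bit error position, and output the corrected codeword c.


s = (0, 0, 0, 1)^T, error position = 1, corrected codeword c = 011100001110100

Compute s = H r^T mod 2 one row at a time:
  s_1 = 0 + 1 + 1 + 1 + 0 + 1 + 0 + 0 = 4 ≡ 0 (mod 2).
  s_2 = 1 + 0 + 0 + 0 + 0 + 1 + 0 + 0 = 2 ≡ 0 (mod 2).
  s_3 = 1 + 1 + 0 + 0 + 1 + 1 + 0 + 0 = 4 ≡ 0 (mod 2).
  s_4 = 1 + 1 + 0 + 0 + 1 + 1 + 1 + 0 = 5 ≡ 1 (mod 2).
s = (0, 0, 0, 1)^T — this equals column 1 of H (binary 0001), so error is at position 1.
Correct: flip bit 1 of r = 111100001110100 to get c = 011100001110100.


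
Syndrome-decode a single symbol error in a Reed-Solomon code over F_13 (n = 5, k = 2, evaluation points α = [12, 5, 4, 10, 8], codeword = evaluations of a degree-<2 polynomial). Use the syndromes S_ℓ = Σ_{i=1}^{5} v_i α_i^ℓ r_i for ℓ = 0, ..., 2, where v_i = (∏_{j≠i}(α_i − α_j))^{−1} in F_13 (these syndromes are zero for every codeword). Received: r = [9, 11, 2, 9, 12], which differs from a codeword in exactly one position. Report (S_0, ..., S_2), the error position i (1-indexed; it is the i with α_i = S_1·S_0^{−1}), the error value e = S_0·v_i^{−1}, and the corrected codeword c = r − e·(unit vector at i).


S = (7, 5, 11), error at position 4, error magnitude e = 5, c = [9, 11, 2, 4, 12].

Step 1: column multipliers v_i = (∏_{j≠i}(α_i − α_j))^{−1} mod 13.
  i = 1 (α = 12): (12−5)(12−4)(12−10)(12−8) = 7·8·2·4 = 448 ≡ 6, so v_1 = 6^{−1} = 11 (mod 13).
  i = 2 (α = 5): (5−12)(5−4)(5−10)(5−8) = (−7)·1·(−5)·(−3) = −105 ≡ 12, so v_2 = 12^{−1} = 12 (mod 13).
  i = 3 (α = 4): (4−12)(4−5)(4−10)(4−8) = (−8)·(−1)·(−6)·(−4) = 192 ≡ 10, so v_3 = 10^{−1} = 4 (mod 13).
  i = 4 (α = 10): (10−12)(10−5)(10−4)(10−8) = (−2)·5·6·2 = −120 ≡ 10, so v_4 = 10^{−1} = 4 (mod 13).
  i = 5 (α = 8): (8−12)(8−5)(8−4)(8−10) = (−4)·3·4·(−2) = 96 ≡ 5, so v_5 = 5^{−1} = 8 (mod 13).
  v = [11, 12, 4, 4, 8].
Step 2: syndromes of r = [9, 11, 2, 9, 12] (all sums mod 13).
  S_0 = Σ v_i r_i = 11·9 + 12·11 + 4·2 + 4·9 + 8·12 = 371 ≡ 7.
  S_1 = Σ v_i α_i r_i = 11·12·9 + 12·5·11 + 4·4·2 + 4·10·9 + 8·8·12 = 3008 ≡ 5.
  α_i^2 mod 13 = [1, 12, 3, 9, 12].
  S_2 = Σ v_i α_i^2 r_i = 11·1·9 + 12·12·11 + 4·3·2 + 4·9·9 + 8·12·12 = 3183 ≡ 11.
  S = (7, 5, 11) ≠ 0, so r is not a codeword (an error is present).
Step 3: locate the error. For a single error e at position i, S_ℓ = v_i·e·α_i^ℓ, so α_err = S_1/S_0.
  S_0^{−1} = 7^{−1} = 2 (mod 13), so α_err = 5·2 = 10 ≡ 10 = α_4. Error position i = 4.
  Consistency check: S_2/S_1 = 11·8 = 88 ≡ 10 = α_err ✓ (single-error assumption holds).
Step 4: error magnitude e = S_0/v_4 = S_0·∏_{j≠4}(α_4 − α_j) = 7·10 = 70 ≡ 5 (mod 13).
Step 5: correct position 4: c_4 = r_4 − e = 9 − 5 ≡ 4 (mod 13). Hence c = [9, 11, 2, 4, 12].
  Check: interpolating c through the α_i gives m(x) = 5 + 9·x (degree < 2) with m(α_i) = c_i for every i, so c is indeed a codeword.


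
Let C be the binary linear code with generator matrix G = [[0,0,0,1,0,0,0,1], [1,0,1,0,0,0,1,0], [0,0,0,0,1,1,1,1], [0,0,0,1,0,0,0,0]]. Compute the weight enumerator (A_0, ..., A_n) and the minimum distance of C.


Weight distribution: A_0 = 1, A_1 = 2, A_2 = 1, A_3 = 2, A_4 = 5, A_5 = 4, A_6 = 1. Minimum distance d = 1.

Enumerate all 2^4 = 16 messages m ∈ F_2^4.
For each, compute codeword c = mG in F_2^8, then tally its weight.
  m = 0000 → c = 00000000, weight = 0.
  m = 1000 → c = 00010001, weight = 2.
  m = 0100 → c = 10100010, weight = 3.
  m = 1100 → c = 10110011, weight = 5.
  m = 0010 → c = 00001111, weight = 4.
  m = 1010 → c = 00011110, weight = 4.
  m = 0110 → c = 10101101, weight = 5.
  m = 1110 → c = 10111100, weight = 5.
  m = 0001 → c = 00010000, weight = 1.
  m = 1001 → c = 00000001, weight = 1.
  m = 0101 → c = 10110010, weight = 4.
  m = 1101 → c = 10100011, weight = 4.
  m = 0011 → c = 00011111, weight = 5.
  m = 1011 → c = 00001110, weight = 3.
  m = 0111 → c = 10111101, weight = 6.
  m = 1111 → c = 10101100, weight = 4.
Tally weights:
  weight 0: 1 codewords.
  weight 1: 2 codewords.
  weight 2: 1 codewords.
  weight 3: 2 codewords.
  weight 4: 5 codewords.
  weight 5: 4 codewords.
  weight 6: 1 codewords.
Minimum distance d = smallest w > 0 with A_w > 0 = 1.
Sanity: Σ A_w = 16 = 2^4 = 16 ✓.


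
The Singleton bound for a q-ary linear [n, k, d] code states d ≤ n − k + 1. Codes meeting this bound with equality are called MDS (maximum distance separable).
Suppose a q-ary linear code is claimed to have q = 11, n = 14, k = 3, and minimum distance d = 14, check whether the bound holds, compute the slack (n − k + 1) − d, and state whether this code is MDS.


Singleton RHS = n − k + 1 = 12, slack = -2, bound violated (no such code; not MDS).

Singleton bound: d ≤ n − k + 1.
Here n = 14, k = 3, so n − k + 1 = 12.
Given d = 14, check d ≤ 12: NO.
Slack = (n − k + 1) − d = -2.
The slack is negative: d = 14 exceeds n − k + 1 = 12 by 2, so the Singleton bound is violated and no linear [14, 3, 14]_11 code can exist. In particular it is not MDS (MDS requires d = n − k + 1 exactly).
Description: the claimed parameters are [14, 3, 14]_11; such a code would be impossible (violates the Singleton bound).


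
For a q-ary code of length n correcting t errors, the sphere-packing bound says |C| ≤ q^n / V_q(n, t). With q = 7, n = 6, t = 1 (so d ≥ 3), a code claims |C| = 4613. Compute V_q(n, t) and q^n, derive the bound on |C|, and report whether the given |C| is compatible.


V_q(n, t) = 37, q^n = 117649, Hamming bound = 3179, |C| = 4613 > bound (violated).

Step 1: Compute V_q(n, t) = Σ_{j=0}^1 C(n, j) (q−1)^j.
  j = 0: C(6,0)·(6)^0 = 1·1 = 1.
  j = 1: C(6,1)·(6)^1 = 6·6 = 36.
  V_q(n, t) = 1 + 36 = 37.
Step 2: q^n = 7^6 = 117649.
Step 3: Hamming bound ⌊q^n / V_q(n,t)⌋ = ⌊117649/37⌋ = 3179.
Step 4: Compare |C| = 4613 to 3179: violated.
The claimed |C| lies above the Hamming bound, so no 7-ary code of length 6 with d ≥ 3 can have 4613 codewords.


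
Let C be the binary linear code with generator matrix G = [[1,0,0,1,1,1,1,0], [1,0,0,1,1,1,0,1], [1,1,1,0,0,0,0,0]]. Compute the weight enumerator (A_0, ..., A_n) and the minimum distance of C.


Weight distribution: A_0 = 1, A_2 = 1, A_3 = 1, A_5 = 3, A_6 = 2. Minimum distance d = 2.

Enumerate all 2^3 = 8 messages m ∈ F_2^3.
For each, compute codeword c = mG in F_2^8, then tally its weight.
  m = 000 → c = 00000000, weight = 0.
  m = 100 → c = 10011110, weight = 5.
  m = 010 → c = 10011101, weight = 5.
  m = 110 → c = 00000011, weight = 2.
  m = 001 → c = 11100000, weight = 3.
  m = 101 → c = 01111110, weight = 6.
  m = 011 → c = 01111101, weight = 6.
  m = 111 → c = 11100011, weight = 5.
Tally weights:
  weight 0: 1 codewords.
  weight 2: 1 codewords.
  weight 3: 1 codewords.
  weight 5: 3 codewords.
  weight 6: 2 codewords.
Minimum distance d = smallest w > 0 with A_w > 0 = 2.
Sanity: Σ A_w = 8 = 2^3 = 8 ✓.


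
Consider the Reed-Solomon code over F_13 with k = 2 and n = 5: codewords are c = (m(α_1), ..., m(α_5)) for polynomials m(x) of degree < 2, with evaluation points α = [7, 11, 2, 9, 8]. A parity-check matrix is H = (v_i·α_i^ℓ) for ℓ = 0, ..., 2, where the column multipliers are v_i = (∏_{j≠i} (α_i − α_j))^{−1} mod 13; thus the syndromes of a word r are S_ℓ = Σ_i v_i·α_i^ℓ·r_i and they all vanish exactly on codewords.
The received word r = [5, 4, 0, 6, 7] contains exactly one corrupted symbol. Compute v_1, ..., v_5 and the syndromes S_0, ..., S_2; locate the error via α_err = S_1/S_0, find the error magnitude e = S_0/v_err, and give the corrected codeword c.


S = (3, 8, 4), error at position 1, error magnitude e = 10, c = [8, 4, 0, 6, 7].

Step 1: column multipliers v_i = (∏_{j≠i}(α_i − α_j))^{−1} mod 13.
  i = 1 (α = 7): (7−11)(7−2)(7−9)(7−8) = (−4)·5·(−2)·(−1) = −40 ≡ 12, so v_1 = 12^{−1} = 12 (mod 13).
  i = 2 (α = 11): (11−7)(11−2)(11−9)(11−8) = 4·9·2·3 = 216 ≡ 8, so v_2 = 8^{−1} = 5 (mod 13).
  i = 3 (α = 2): (2−7)(2−11)(2−9)(2−8) = (−5)·(−9)·(−7)·(−6) = 1890 ≡ 5, so v_3 = 5^{−1} = 8 (mod 13).
  i = 4 (α = 9): (9−7)(9−11)(9−2)(9−8) = 2·(−2)·7·1 = −28 ≡ 11, so v_4 = 11^{−1} = 6 (mod 13).
  i = 5 (α = 8): (8−7)(8−11)(8−2)(8−9) = 1·(−3)·6·(−1) = 18 ≡ 5, so v_5 = 5^{−1} = 8 (mod 13).
  v = [12, 5, 8, 6, 8].
Step 2: syndromes of r = [5, 4, 0, 6, 7] (all sums mod 13).
  S_0 = Σ v_i r_i = 12·5 + 5·4 + 8·0 + 6·6 + 8·7 = 172 ≡ 3.
  S_1 = Σ v_i α_i r_i = 12·7·5 + 5·11·4 + 8·2·0 + 6·9·6 + 8·8·7 = 1412 ≡ 8.
  α_i^2 mod 13 = [10, 4, 4, 3, 12].
  S_2 = Σ v_i α_i^2 r_i = 12·10·5 + 5·4·4 + 8·4·0 + 6·3·6 + 8·12·7 = 1460 ≡ 4.
  S = (3, 8, 4) ≠ 0, so r is not a codeword (an error is present).
Step 3: locate the error. For a single error e at position i, S_ℓ = v_i·e·α_i^ℓ, so α_err = S_1/S_0.
  S_0^{−1} = 3^{−1} = 9 (mod 13), so α_err = 8·9 = 72 ≡ 7 = α_1. Error position i = 1.
  Consistency check: S_2/S_1 = 4·5 = 20 ≡ 7 = α_err ✓ (single-error assumption holds).
Step 4: error magnitude e = S_0/v_1 = S_0·∏_{j≠1}(α_1 − α_j) = 3·12 = 36 ≡ 10 (mod 13).
Step 5: correct position 1: c_1 = r_1 − e = 5 − 10 ≡ 8 (mod 13). Hence c = [8, 4, 0, 6, 7].
  Check: interpolating c through the α_i gives m(x) = 2 + 12·x (degree < 2) with m(α_i) = c_i for every i, so c is indeed a codeword.
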